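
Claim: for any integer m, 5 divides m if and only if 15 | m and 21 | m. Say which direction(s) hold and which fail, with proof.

(→) This fails: take m = 5. Certainly 5 ∣ 5, but 15 ∤ 5.

(←) Suppose 15 ∣ m and 21 ∣ m. Any common multiple of 15 and 21 is a multiple of their lcm; here lcm(15, 21) = 15·21/gcd(15, 21) = 315/3 = 105, so 105 ∣ m. Since 5 ∣ 105, it follows that 5 ∣ m.

The forward direction fails; the converse holds.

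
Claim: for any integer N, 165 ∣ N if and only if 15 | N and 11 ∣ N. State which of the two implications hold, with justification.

(⇒) If 165 ∣ N, write N = 165q. Since 165 = 11·15, N = 15·(11q), so 15 ∣ N; and since 165 = 15·11, N = 11·(15q), so 11 ∣ N.

(⇐) Suppose 15 ∣ N and 11 ∣ N. Any common multiple of 15 and 11 is a multiple of their lcm; here gcd(15, 11) = 1, so lcm(15, 11) = 15·11 = 165, so 165 ∣ N.

Both implications hold.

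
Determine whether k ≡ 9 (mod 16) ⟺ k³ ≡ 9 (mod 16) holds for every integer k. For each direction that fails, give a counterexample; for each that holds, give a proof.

Both directions hold; the statement is true.

(⟹) Suppose k ≡ 9 (mod 16). Write k = 16j + 9. Then (16j + 9)³ = 4096j³ + 6912j² + 3888j + 729 = 16(256j³ + 432j² + 243j + 45) + 9, so k³ ≡ 9 (mod 16).

(⟸) Conversely, suppose k³ ≡ 9 (mod 16). The only residue r in {0, …, 15} with r³ ≡ 9 (mod 16) is r = 9, so k ≡ 9 (mod 16).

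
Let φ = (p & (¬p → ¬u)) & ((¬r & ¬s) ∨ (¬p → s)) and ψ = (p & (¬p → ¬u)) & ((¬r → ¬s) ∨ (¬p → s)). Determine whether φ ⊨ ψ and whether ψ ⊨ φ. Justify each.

Both directions hold.

(⟹) Assume the antecedent. If p is true, the consequent reduces to true regardless of the other variables. If p is false, the antecedent cannot hold. Either way the consequent holds.

(⟸) Assume the antecedent. If p is true, the consequent reduces to true regardless of the other variables. If p is false, the antecedent cannot hold. Either way the consequent holds.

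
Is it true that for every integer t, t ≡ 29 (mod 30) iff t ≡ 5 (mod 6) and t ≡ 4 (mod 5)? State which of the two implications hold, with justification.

Forward direction. Suppose t ≡ 29 (mod 30); write t = 30j + 29. Since 6 ∣ 30, reducing mod 6 gives t ≡ 29 ≡ 5 (mod 6); since 5 ∣ 30, reducing mod 5 gives t ≡ 29 ≡ 4 (mod 5).

Converse. If t ≡ 5 (mod 6) and t ≡ 4 (mod 5), then by the Chinese remainder theorem t ≡ 29 (mod 30). This is exactly t ≡ 29 (mod 30).

The biconditional holds.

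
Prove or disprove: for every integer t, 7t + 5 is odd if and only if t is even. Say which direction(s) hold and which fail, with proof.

Both implications hold.

[⇒] Suppose 7t + 5 is odd. Since 7 is odd, 7t and t have the same parity, so 7t + 5 ≡ t + 5 (mod 2). As 5 is odd, 7t + 5 is odd exactly when t is even. Thus t is even.

[⇐] Conversely, suppose t is even; write t = 2j. Then 7t + 5 = 7·(2j) + 5 = 2·7j + 5, which is odd.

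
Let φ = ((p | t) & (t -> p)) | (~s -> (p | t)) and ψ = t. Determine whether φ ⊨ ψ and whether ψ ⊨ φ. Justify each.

Only the reverse direction holds.

Forward direction. This fails. Under s = T, p = F, t = F, the left side is true but the right side is false.

Converse. Assume the antecedent. If s is true, the consequent reduces to true regardless of the other variables. If s is false, the antecedent forces (s = F, p = F, t = T) or (s = F, p = T, t = T), and the consequent holds there. Either way the consequent holds.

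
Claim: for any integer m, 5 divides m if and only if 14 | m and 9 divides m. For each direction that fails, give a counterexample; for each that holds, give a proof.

(→) This fails: take m = 5. Certainly 5 ∣ 5, but 14 ∤ 5.

(←) This fails: take m = 126. Both 14 ∣ 126 and 9 ∣ 126, yet 126 is not a multiple of 5 (since 126 = 25·5 + 1), so 5 ∤ 126.

Neither implication holds.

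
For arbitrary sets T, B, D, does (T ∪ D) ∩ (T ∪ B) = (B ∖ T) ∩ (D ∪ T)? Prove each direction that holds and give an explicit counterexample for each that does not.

(⟹) This inclusion fails. Take T = {1}, B = ∅, D = ∅; then 1 ∈ (T ∪ D) ∩ (T ∪ B) but 1 ∉ (B ∖ T) ∩ (D ∪ T).

(⟸) Let x ∈ (B ∖ T) ∩ (D ∪ T). Then x ∈ B ∩ D and x ∉ T, from which x ∈ (T ∪ D) ∩ (T ∪ B).

The sets are not equal: only the reverse inclusion holds.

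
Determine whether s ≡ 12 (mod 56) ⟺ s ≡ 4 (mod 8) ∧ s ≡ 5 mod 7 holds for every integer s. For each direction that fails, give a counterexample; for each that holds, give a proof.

Both directions hold.

Forward direction. Suppose s ≡ 12 (mod 56); write s = 56j + 12. Since 8 ∣ 56, reducing mod 8 gives s ≡ 12 ≡ 4 (mod 8); since 7 ∣ 56, reducing mod 7 gives s ≡ 12 ≡ 5 (mod 7).

Converse. If s ≡ 4 (mod 8) and s ≡ 5 (mod 7), then by the Chinese remainder theorem s ≡ 12 (mod 56). This is exactly s ≡ 12 (mod 56).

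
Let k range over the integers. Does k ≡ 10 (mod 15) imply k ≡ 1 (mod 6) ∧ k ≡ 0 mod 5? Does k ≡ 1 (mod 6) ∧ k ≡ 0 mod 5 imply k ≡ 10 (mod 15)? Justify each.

(→) This fails: k = 10 gives 10 ≡ 10 (mod 15) but 10 ≡ 4 (mod 6), so the conjunction on the right does not hold.

(←) Conversely, if k ≡ 1 (mod 6) and k ≡ 0 (mod 5), then by the Chinese remainder theorem k ≡ 25 (mod 30). Since 25 ≡ 10 (mod 15) and 15 ∣ 30, we get k ≡ 10 (mod 15).

Not equivalent: only (⇐) holds.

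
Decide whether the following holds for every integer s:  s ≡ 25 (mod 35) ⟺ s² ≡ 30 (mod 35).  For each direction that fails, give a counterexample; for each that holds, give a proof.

[⇒] Suppose s ≡ 25 (mod 35). Write s = 35j + 25. Then (35j + 25)² = 1225j² + 1750j + 625 = 35(35j² + 50j + 17) + 30, so s² ≡ 30 (mod 35).

[⇐] This fails: take s = 10. Then 10² = 100 ≡ 30 (mod 35), yet 10 ≡ 10 (mod 35), not 25.

Not equivalent: only (⇒) holds.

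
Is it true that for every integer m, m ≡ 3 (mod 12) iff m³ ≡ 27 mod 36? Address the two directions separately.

The biconditional holds.

(→) Suppose m ≡ 3 (mod 12). Working modulo 36, m ∈ {3, 15, 27}; for each such r, r³ ≡ 27 (mod 36).

(←) Conversely, the residues r modulo 36 with r³ ≡ 27 (mod 36) are exactly {3, 15, 27}, and each is ≡ 3 (mod 12).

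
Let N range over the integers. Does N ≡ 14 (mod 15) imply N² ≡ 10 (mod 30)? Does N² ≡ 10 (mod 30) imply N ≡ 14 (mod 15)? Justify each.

Forward direction. This fails: take N = 14. Then 14 ≡ 14 (mod 15), but 14² = 196 ≡ 16 (mod 30), not 10.

Converse. This fails: take N = 10. Then 10² = 100 ≡ 10 (mod 30), yet 10 ≡ 10 (mod 15), not 14.

(⇒) fails and (⇐) fails.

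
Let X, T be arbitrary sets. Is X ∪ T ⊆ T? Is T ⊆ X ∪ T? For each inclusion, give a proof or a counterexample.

The sets are not equal: only the reverse inclusion holds.

(⊇) Let x ∈ T. Then either x ∈ T and x ∉ X; or x ∈ X ∩ T. In each case x ∈ X ∪ T, so T ⊆ X ∪ T.

(⊆) This inclusion fails. Take X = {1}, T = ∅; then 1 ∈ X ∪ T but 1 ∉ T.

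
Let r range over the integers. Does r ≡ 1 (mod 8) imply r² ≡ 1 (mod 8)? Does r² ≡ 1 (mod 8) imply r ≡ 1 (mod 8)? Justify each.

(→) Suppose r ≡ 1 (mod 8). Write r = 8j + 1. Then (8j + 1)² = 64j² + 16j + 1 = 8(8j² + 2j) + 1, so r² ≡ 1 (mod 8).

(←) This fails: take r = 3. Then 3² = 9 ≡ 1 (mod 8), yet 3 ≡ 3 (mod 8), not 1.

Only the forward implication holds.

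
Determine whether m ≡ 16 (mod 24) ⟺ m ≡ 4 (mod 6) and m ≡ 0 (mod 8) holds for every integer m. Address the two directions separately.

(→) Suppose m ≡ 16 (mod 24); write m = 24j + 16. Since 6 ∣ 24, reducing mod 6 gives m ≡ 16 ≡ 4 (mod 6); since 8 ∣ 24, reducing mod 8 gives m ≡ 16 ≡ 0 (mod 8).

(←) Conversely, if m ≡ 4 (mod 6) and m ≡ 0 (mod 8), then by the Chinese remainder theorem m ≡ 16 (mod 24). This is exactly m ≡ 16 (mod 24).

The biconditional holds.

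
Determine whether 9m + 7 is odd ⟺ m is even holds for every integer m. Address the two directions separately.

Both directions hold.

(⟸) Suppose m is even; write m = 2j. Then 9m + 7 = 9·(2j) + 7 = 2·9j + 7, which is odd.

(⟹) Suppose 9m + 7 is odd. Since 9 is odd, 9m and m have the same parity, so 9m + 7 ≡ m + 7 (mod 2). As 7 is odd, 9m + 7 is odd exactly when m is even. Thus m is even.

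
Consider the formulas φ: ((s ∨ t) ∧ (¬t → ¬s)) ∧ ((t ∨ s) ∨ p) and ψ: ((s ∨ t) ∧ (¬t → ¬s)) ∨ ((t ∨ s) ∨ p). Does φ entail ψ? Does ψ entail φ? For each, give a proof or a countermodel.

Only the forward direction holds.

(⟹) Assume the antecedent. If s is true, the consequent reduces to true regardless of the other variables. If s is false, the antecedent forces (s = F, p = F, t = T) or (s = F, p = T, t = T), and the consequent holds there. Either way the consequent holds.

(⟸) This fails. Under s = T, p = F, t = F, the left side is false but the right side is true.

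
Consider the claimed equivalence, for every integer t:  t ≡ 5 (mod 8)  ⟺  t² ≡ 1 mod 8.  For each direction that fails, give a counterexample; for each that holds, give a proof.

Forward direction. Suppose t ≡ 5 (mod 8). Write t = 8j + 5. Then (8j + 5)² = 64j² + 80j + 25 = 8(8j² + 10j + 3) + 1, so t² ≡ 1 (mod 8).

Converse. This fails: take t = 1. Then 1² = 1 ≡ 1 (mod 8), yet 1 ≡ 1 (mod 8), not 5.

Not equivalent: only (⇒) holds.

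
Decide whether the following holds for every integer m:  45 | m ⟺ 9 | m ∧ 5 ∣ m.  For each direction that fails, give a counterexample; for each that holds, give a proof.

Equivalent; both directions hold.

(→) If 45 ∣ m, write m = 45q. Since 45 = 5·9, m = 9·(5q), so 9 ∣ m; and since 45 = 9·5, m = 5·(9q), so 5 ∣ m.

(←) Suppose 9 ∣ m and 5 ∣ m. Any common multiple of 9 and 5 is a multiple of their lcm; here gcd(9, 5) = 1, so lcm(9, 5) = 9·5 = 45, so 45 ∣ m.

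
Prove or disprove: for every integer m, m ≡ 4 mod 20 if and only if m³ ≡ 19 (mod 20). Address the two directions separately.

(⇒) This fails: take m = 4. Then 4 ≡ 4 (mod 20), but 4³ = 64 ≡ 4 (mod 20), not 19.

(⇐) This fails: take m = 19. Then 19³ = 6859 ≡ 19 (mod 20), yet 19 ≡ 19 (mod 20), not 4.

Neither implication holds.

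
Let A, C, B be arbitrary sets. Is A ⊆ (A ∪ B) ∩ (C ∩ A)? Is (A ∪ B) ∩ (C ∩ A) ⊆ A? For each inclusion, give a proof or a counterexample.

Only the reverse inclusion holds.

(⊇) Let x ∈ (A ∪ B) ∩ (C ∩ A). Then either x ∈ A ∩ C and x ∉ B; or x ∈ A ∩ C ∩ B. In each case x ∈ A, so (A ∪ B) ∩ (C ∩ A) ⊆ A.

(⊆) This inclusion fails. Take A = {1}, C = ∅, B = ∅; then 1 ∈ A but 1 ∉ (A ∪ B) ∩ (C ∩ A).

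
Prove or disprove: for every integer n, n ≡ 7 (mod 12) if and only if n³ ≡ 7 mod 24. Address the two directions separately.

Only the reverse direction holds.

[⇒] This fails: take n = 19. Then 19 ≡ 7 (mod 12), but 19³ = 6859 ≡ 19 (mod 24), not 7.

[⇐] Conversely, the residues r modulo 24 with r³ ≡ 7 (mod 24) are exactly {7}, and each is ≡ 7 (mod 12).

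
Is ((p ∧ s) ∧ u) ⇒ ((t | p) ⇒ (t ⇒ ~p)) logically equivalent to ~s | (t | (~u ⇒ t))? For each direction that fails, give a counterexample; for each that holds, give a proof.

Neither direction holds.

(→) This fails. Under p = F, u = F, t = F, s = T, the left side is true but the right side is false.

(←) This fails. Under p = T, u = T, t = T, s = T, the left side is false but the right side is true.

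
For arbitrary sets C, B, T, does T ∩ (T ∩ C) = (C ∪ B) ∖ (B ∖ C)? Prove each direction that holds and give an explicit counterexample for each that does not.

Only the forward inclusion holds.

Forward inclusion. Let x ∈ T ∩ (T ∩ C). Then either x ∈ C ∩ T and x ∉ B; or x ∈ C ∩ B ∩ T. In each case x ∈ (C ∪ B) ∖ (B ∖ C), so T ∩ (T ∩ C) ⊆ (C ∪ B) ∖ (B ∖ C).

Reverse inclusion. This inclusion fails. Take C = {1}, B = ∅, T = ∅; then 1 ∈ (C ∪ B) ∖ (B ∖ C) but 1 ∉ T ∩ (T ∩ C).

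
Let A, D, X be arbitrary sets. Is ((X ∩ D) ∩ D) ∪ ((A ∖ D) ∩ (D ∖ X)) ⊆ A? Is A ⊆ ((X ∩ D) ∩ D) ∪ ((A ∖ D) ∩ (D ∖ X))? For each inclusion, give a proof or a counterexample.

Both inclusions fail.

(⊆) This inclusion fails. Take A = ∅, D = {1}, X = {1}; then 1 ∈ ((X ∩ D) ∩ D) ∪ ((A ∖ D) ∩ (D ∖ X)) but 1 ∉ A.

(⊇) This inclusion fails. Take A = {1}, D = ∅, X = ∅; then 1 ∈ A but 1 ∉ ((X ∩ D) ∩ D) ∪ ((A ∖ D) ∩ (D ∖ X)).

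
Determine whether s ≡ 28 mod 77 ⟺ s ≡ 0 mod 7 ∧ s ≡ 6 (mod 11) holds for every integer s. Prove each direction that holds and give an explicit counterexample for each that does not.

Both implications hold.

(→) Suppose s ≡ 28 (mod 77); write s = 77j + 28. Since 7 ∣ 77, reducing mod 7 gives s ≡ 28 ≡ 0 (mod 7); since 11 ∣ 77, reducing mod 11 gives s ≡ 28 ≡ 6 (mod 11).

(←) Conversely, if s ≡ 0 (mod 7) and s ≡ 6 (mod 11), then by the Chinese remainder theorem s ≡ 28 (mod 77). This is exactly s ≡ 28 (mod 77).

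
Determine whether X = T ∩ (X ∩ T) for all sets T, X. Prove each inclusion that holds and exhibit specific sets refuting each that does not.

(⊆) fails; (⊇) holds.

(⟸) Let x ∈ T ∩ (X ∩ T). Then x ∈ T ∩ X, from which x ∈ X.

(⟹) This inclusion fails. Take T = ∅, X = {1}; then 1 ∈ X but 1 ∉ T ∩ (X ∩ T).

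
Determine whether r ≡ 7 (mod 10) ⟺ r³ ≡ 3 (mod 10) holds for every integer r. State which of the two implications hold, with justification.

(⇒) Suppose r ≡ 7 (mod 10). Write r = 10j + 7. Then (10j + 7)³ = 1000j³ + 2100j² + 1470j + 343 = 10(100j³ + 210j² + 147j + 34) + 3, so r³ ≡ 3 (mod 10).

(⇐) Conversely, suppose r³ ≡ 3 (mod 10). The only residue r in {0, …, 9} with r³ ≡ 3 (mod 10) is r = 7, so r ≡ 7 (mod 10).

Equivalent; both directions hold.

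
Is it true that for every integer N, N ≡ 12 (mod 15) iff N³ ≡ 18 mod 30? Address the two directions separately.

(⇒) fails; (⇐) holds.

(⇐) The residues r modulo 30 with r³ ≡ 18 (mod 30) are exactly {12}, and each is ≡ 12 (mod 15).

(⇒) This fails: take N = 27. Then 27 ≡ 12 (mod 15), but 27³ = 19683 ≡ 3 (mod 30), not 18.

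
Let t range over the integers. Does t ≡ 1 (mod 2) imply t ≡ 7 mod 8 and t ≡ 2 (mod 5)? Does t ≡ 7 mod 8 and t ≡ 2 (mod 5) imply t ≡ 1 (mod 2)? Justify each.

[⇒] This fails: t = 1 gives 1 ≡ 1 (mod 2) but 1 ≡ 1 (mod 8), so the conjunction on the right does not hold.

[⇐] Conversely, if t ≡ 7 (mod 8) and t ≡ 2 (mod 5), then by the Chinese remainder theorem t ≡ 7 (mod 40). Since 7 ≡ 1 (mod 2) and 2 ∣ 40, we get t ≡ 1 (mod 2).

The forward direction fails; the converse holds.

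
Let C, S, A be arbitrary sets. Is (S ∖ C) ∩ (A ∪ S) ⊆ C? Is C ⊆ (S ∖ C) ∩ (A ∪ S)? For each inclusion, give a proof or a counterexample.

(⊆) fails and (⊇) fails.

(⟹) This inclusion fails. Take C = ∅, S = {1}, A = ∅; then 1 ∈ (S ∖ C) ∩ (A ∪ S) but 1 ∉ C.

(⟸) This inclusion fails. Take C = {1}, S = ∅, A = ∅; then 1 ∈ C but 1 ∉ (S ∖ C) ∩ (A ∪ S).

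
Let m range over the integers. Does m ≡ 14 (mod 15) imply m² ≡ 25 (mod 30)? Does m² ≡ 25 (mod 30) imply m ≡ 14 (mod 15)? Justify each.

(⇒) This fails: take m = 14. Then 14 ≡ 14 (mod 15), but 14² = 196 ≡ 16 (mod 30), not 25.

(⇐) This fails: take m = 5. Then 5² = 25 ≡ 25 (mod 30), yet 5 ≡ 5 (mod 15), not 14.

Neither implication holds.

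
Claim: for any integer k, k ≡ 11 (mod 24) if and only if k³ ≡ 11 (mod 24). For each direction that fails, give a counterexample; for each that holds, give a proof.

Forward direction. Suppose k ≡ 11 (mod 24). Write k = 24j + 11. Then (24j + 11)³ = 13824j³ + 19008j² + 8712j + 1331 = 24(576j³ + 792j² + 363j + 55) + 11, so k³ ≡ 11 (mod 24).

Converse. Suppose k³ ≡ 11 (mod 24). The only residue r in {0, …, 23} with r³ ≡ 11 (mod 24) is r = 11, so k ≡ 11 (mod 24).

Equivalent; both directions hold.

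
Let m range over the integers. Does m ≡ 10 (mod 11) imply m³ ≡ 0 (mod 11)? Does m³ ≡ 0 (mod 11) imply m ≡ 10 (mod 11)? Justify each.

(⇒) fails and (⇐) fails.

(⟹) This fails: take m = 10. Then 10 ≡ 10 (mod 11), but 10³ = 1000 ≡ 10 (mod 11), not 0.

(⟸) This fails: take m = 0. Then 0³ = 0 ≡ 0 (mod 11), yet 0 ≡ 0 (mod 11), not 10.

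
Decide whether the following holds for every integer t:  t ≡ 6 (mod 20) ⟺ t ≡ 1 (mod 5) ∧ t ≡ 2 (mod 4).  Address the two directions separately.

Equivalent; both directions hold.

[⇒] Suppose t ≡ 6 (mod 20); write t = 20j + 6. Since 5 ∣ 20, reducing mod 5 gives t ≡ 6 ≡ 1 (mod 5); since 4 ∣ 20, reducing mod 4 gives t ≡ 6 ≡ 2 (mod 4).

[⇐] Conversely, if t ≡ 1 (mod 5) and t ≡ 2 (mod 4), then by the Chinese remainder theorem t ≡ 6 (mod 20). This is exactly t ≡ 6 (mod 20).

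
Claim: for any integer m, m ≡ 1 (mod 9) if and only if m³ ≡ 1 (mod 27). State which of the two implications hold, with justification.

Both implications hold.

(⇒) Suppose m ≡ 1 (mod 9). Working modulo 27, m ∈ {1, 10, 19}; for each such r, r³ ≡ 1 (mod 27).

(⇐) Conversely, the residues r modulo 27 with r³ ≡ 1 (mod 27) are exactly {1, 10, 19}, and each is ≡ 1 (mod 9).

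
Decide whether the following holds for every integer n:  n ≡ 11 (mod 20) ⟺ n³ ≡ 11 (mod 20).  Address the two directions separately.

(⇒) Suppose n ≡ 11 (mod 20). Write n = 20j + 11. Then (20j + 11)³ = 8000j³ + 13200j² + 7260j + 1331 = 20(400j³ + 660j² + 363j + 66) + 11, so n³ ≡ 11 (mod 20).

(⇐) Conversely, suppose n³ ≡ 11 (mod 20). The only residue r in {0, …, 19} with r³ ≡ 11 (mod 20) is r = 11, so n ≡ 11 (mod 20).

Both directions hold.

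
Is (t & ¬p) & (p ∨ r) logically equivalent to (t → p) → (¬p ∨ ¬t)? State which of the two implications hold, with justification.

Forward direction. Assume the antecedent. If t is true, the antecedent forces (t = T, r = T, p = F), and (t → p) → (¬p ∨ ¬t) holds there. If t is false, the antecedent cannot hold. Either way (t → p) → (¬p ∨ ¬t) holds.

Converse. This fails. Under t = F, r = F, p = F, the left side is false but the right side is true.

Only the forward direction holds.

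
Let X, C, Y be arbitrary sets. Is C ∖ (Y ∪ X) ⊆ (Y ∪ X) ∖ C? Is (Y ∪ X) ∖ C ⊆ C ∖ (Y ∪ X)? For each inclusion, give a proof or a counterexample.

(⊆) This inclusion fails. Take X = ∅, C = {1}, Y = ∅; then 1 ∈ C ∖ (Y ∪ X) but 1 ∉ (Y ∪ X) ∖ C.

(⊇) This inclusion fails. Take X = {1}, C = ∅, Y = ∅; then 1 ∈ (Y ∪ X) ∖ C but 1 ∉ C ∖ (Y ∪ X).

(⊆) fails and (⊇) fails.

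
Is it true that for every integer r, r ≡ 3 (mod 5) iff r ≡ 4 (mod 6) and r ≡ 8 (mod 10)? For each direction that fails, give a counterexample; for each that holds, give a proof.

[⇐] If r ≡ 4 (mod 6) and r ≡ 8 (mod 10), then by the Chinese remainder theorem r ≡ 28 (mod 30). Since 28 ≡ 3 (mod 5) and 5 ∣ 30, we get r ≡ 3 (mod 5).

[⇒] This fails: r = 3 gives 3 ≡ 3 (mod 5) but 3 ≡ 3 (mod 6), so the conjunction on the right does not hold.

Not equivalent: only (⇐) holds.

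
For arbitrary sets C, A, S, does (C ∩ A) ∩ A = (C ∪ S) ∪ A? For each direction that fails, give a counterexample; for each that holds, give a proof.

(⟸) This inclusion fails. Take C = {1}, A = ∅, S = ∅; then 1 ∈ (C ∪ S) ∪ A but 1 ∉ (C ∩ A) ∩ A.

(⟹) Let x ∈ (C ∩ A) ∩ A. Then either x ∈ C ∩ A and x ∉ S; or x ∈ C ∩ A ∩ S. In each case x ∈ (C ∪ S) ∪ A, so (C ∩ A) ∩ A ⊆ (C ∪ S) ∪ A.

Only the forward inclusion holds.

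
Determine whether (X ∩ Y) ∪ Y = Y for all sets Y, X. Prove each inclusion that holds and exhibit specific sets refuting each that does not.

Reverse inclusion. Let x ∈ Y. Then either x ∈ Y and x ∉ X; or x ∈ Y ∩ X. In each case x ∈ (X ∩ Y) ∪ Y, so Y ⊆ (X ∩ Y) ∪ Y.

Forward inclusion. Let x ∈ (X ∩ Y) ∪ Y. Then either x ∈ Y and x ∉ X; or x ∈ Y ∩ X. In each case x ∈ Y, so (X ∩ Y) ∪ Y ⊆ Y.

Both inclusions hold.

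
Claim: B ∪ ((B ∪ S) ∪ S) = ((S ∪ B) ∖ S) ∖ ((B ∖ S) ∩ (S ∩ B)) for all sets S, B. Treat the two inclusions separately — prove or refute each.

(⊆) This inclusion fails. Take S = {1}, B = ∅; then 1 ∈ B ∪ ((B ∪ S) ∪ S) but 1 ∉ ((S ∪ B) ∖ S) ∖ ((B ∖ S) ∩ (S ∩ B)).

(⊇) Let x ∈ ((S ∪ B) ∖ S) ∖ ((B ∖ S) ∩ (S ∩ B)). Then x ∈ B and x ∉ S, from which x ∈ B ∪ ((B ∪ S) ∪ S).

(⊆) fails; (⊇) holds.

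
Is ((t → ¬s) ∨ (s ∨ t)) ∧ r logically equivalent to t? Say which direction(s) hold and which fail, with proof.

Neither direction holds.

[⇒] This fails. Under s = F, t = F, r = T, the left side is true but the right side is false.

[⇐] This fails. Under s = F, t = T, r = F, the left side is false but the right side is true.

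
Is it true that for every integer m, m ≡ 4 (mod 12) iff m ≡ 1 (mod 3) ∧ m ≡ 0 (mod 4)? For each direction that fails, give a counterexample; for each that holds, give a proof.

(→) Suppose m ≡ 4 (mod 12); write m = 12j + 4. Since 3 ∣ 12, reducing mod 3 gives m ≡ 4 ≡ 1 (mod 3); since 4 ∣ 12, reducing mod 4 gives m ≡ 4 ≡ 0 (mod 4).

(←) Conversely, if m ≡ 1 (mod 3) and m ≡ 0 (mod 4), then by the Chinese remainder theorem m ≡ 4 (mod 12). This is exactly m ≡ 4 (mod 12).

Both directions hold.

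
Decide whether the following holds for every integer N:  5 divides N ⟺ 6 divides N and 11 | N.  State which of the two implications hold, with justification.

(⟹) This fails: take N = 5. Certainly 5 ∣ 5, but 6 ∤ 5.

(⟸) This fails: take N = 66. Both 6 ∣ 66 and 11 ∣ 66, yet 66 is not a multiple of 5 (since 66 = 13·5 + 1), so 5 ∤ 66.

Neither direction holds.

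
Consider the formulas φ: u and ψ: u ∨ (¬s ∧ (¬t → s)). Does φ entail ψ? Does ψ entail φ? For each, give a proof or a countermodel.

Converse. This fails. Under t = T, u = F, s = F, the left side is false but the right side is true.

Forward direction. Assume the antecedent. If t is true, the antecedent forces (t = T, u = T, s = F) or (t = T, u = T, s = T), and u ∨ (¬s ∧ (¬t → s)) holds there. If t is false, the antecedent forces (t = F, u = T, s = F) or (t = F, u = T, s = T), and u ∨ (¬s ∧ (¬t → s)) holds there. Either way u ∨ (¬s ∧ (¬t → s)) holds.

The forward direction holds; the converse fails.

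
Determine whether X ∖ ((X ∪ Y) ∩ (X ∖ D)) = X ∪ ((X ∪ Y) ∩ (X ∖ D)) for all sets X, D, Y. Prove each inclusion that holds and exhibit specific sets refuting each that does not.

(⊆) holds; (⊇) fails.

(⊆) Let x ∈ X ∖ ((X ∪ Y) ∩ (X ∖ D)). Then either x ∈ X ∩ D and x ∉ Y; or x ∈ X ∩ D ∩ Y. In each case x ∈ X ∪ ((X ∪ Y) ∩ (X ∖ D)), so X ∖ ((X ∪ Y) ∩ (X ∖ D)) ⊆ X ∪ ((X ∪ Y) ∩ (X ∖ D)).

(⊇) This inclusion fails. Take X = {1}, D = ∅, Y = ∅; then 1 ∈ X ∪ ((X ∪ Y) ∩ (X ∖ D)) but 1 ∉ X ∖ ((X ∪ Y) ∩ (X ∖ D)).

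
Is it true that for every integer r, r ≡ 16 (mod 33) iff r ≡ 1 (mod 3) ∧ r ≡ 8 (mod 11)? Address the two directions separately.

(⟹) This fails: r = 16 gives 16 ≡ 16 (mod 33) but 16 ≡ 5 (mod 11), so the conjunction on the right does not hold.

(⟸) This fails: r = 19 satisfies both congruences on the right (19 ≡ 1 mod 3 and 19 ≡ 8 mod 11) yet 19 ≡ 19 (mod 33), not 16.

Neither implication holds.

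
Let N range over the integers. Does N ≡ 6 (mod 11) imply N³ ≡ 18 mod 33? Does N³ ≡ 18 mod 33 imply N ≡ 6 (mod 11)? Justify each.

(⇒) fails; (⇐) holds.

(→) This fails: take N = 17. Then 17 ≡ 6 (mod 11), but 17³ = 4913 ≡ 29 (mod 33), not 18.

(←) Conversely, the residues r modulo 33 with r³ ≡ 18 (mod 33) are exactly {6}, and each is ≡ 6 (mod 11).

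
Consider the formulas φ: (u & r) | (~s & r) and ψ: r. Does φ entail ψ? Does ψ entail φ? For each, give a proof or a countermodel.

(⇒) Assume the antecedent. If r is true, r reduces to true regardless of the other variables. If r is false, the antecedent cannot hold. Either way r holds.

(⇐) This fails. Under r = T, s = T, u = F, the left side is false but the right side is true.

Only the forward direction holds.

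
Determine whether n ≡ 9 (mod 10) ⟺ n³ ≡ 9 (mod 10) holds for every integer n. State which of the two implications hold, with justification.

Equivalent; both directions hold.

[⇒] Suppose n ≡ 9 (mod 10). Write n = 10j + 9. Then (10j + 9)³ = 1000j³ + 2700j² + 2430j + 729 = 10(100j³ + 270j² + 243j + 72) + 9, so n³ ≡ 9 (mod 10).

[⇐] For the converse, argue contrapositively. If n ≢ 9 (mod 10), then n is congruent to one of 0, 1, 2, 3, 4, 5, 6, 7, 8 modulo 10, and these give n³ ≡ 0, 1, 8, 7, 4, 5, 6, 3, 2 respectively — never 9.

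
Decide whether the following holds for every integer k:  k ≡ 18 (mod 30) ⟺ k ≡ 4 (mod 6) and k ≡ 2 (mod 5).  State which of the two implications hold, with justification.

(⟹) This fails: k = 18 gives 18 ≡ 18 (mod 30) but 18 ≡ 0 (mod 6), so the conjunction on the right does not hold.

(⟸) This fails: k = 22 satisfies both congruences on the right (22 ≡ 4 mod 6 and 22 ≡ 2 mod 5) yet 22 ≡ 22 (mod 30), not 18.

Neither implication holds.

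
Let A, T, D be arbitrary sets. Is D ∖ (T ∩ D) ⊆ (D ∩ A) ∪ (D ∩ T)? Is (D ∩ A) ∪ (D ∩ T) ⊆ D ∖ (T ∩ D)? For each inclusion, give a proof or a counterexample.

Both inclusions fail.

Forward inclusion. This inclusion fails. Take A = ∅, T = ∅, D = {1}; then 1 ∈ D ∖ (T ∩ D) but 1 ∉ (D ∩ A) ∪ (D ∩ T).

Reverse inclusion. This inclusion fails. Take A = ∅, T = {1}, D = {1}; then 1 ∈ (D ∩ A) ∪ (D ∩ T) but 1 ∉ D ∖ (T ∩ D).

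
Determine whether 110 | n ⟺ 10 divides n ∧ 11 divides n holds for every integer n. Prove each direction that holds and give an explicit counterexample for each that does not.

Both directions hold.

Forward direction. If 110 ∣ n, write n = 110q. Since 110 = 11·10, n = 10·(11q), so 10 ∣ n; and since 110 = 10·11, n = 11·(10q), so 11 ∣ n.

Converse. Suppose 10 ∣ n and 11 ∣ n. Any common multiple of 10 and 11 is a multiple of their lcm; here gcd(10, 11) = 1, so lcm(10, 11) = 10·11 = 110, so 110 ∣ n.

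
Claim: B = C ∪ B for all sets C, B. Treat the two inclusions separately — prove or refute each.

(⊆) Let x ∈ B. Then either x ∈ B and x ∉ C; or x ∈ C ∩ B. In each case x ∈ C ∪ B, so B ⊆ C ∪ B.

(⊇) This inclusion fails. Take C = {1}, B = ∅; then 1 ∈ C ∪ B but 1 ∉ B.

(⊆) holds; (⊇) fails.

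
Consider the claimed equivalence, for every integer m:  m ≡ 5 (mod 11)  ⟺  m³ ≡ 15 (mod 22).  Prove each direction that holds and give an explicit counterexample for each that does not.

Not equivalent: only (⇐) holds.

Forward direction. This fails: take m = 16. Then 16 ≡ 5 (mod 11), but 16³ = 4096 ≡ 4 (mod 22), not 15.

Converse. The residues r modulo 22 with r³ ≡ 15 (mod 22) are exactly {5}, and each is ≡ 5 (mod 11).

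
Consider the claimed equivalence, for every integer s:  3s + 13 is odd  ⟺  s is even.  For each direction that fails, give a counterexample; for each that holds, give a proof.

Both directions hold; the statement is true.

Forward direction. Suppose 3s + 13 is odd. Since 3 is odd, 3s and s have the same parity, so 3s + 13 ≡ s + 13 (mod 2). As 13 is odd, 3s + 13 is odd exactly when s is even. Thus s is even.

Converse. Suppose s is even; write s = 2j. Then 3s + 13 = 3·(2j) + 13 = 2·3j + 13, which is odd.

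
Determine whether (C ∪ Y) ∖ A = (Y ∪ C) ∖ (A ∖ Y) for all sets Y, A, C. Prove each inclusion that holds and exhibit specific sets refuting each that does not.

(⟹) Let x ∈ (C ∪ Y) ∖ A. Then either x ∈ Y and x ∉ A, C; or x ∈ C and x ∉ Y, A; or x ∈ Y ∩ C and x ∉ A. In each case x ∈ (Y ∪ C) ∖ (A ∖ Y), so (C ∪ Y) ∖ A ⊆ (Y ∪ C) ∖ (A ∖ Y).

(⟸) This inclusion fails. Take Y = {1}, A = {1}, C = ∅; then 1 ∈ (Y ∪ C) ∖ (A ∖ Y) but 1 ∉ (C ∪ Y) ∖ A.

Only the forward inclusion holds.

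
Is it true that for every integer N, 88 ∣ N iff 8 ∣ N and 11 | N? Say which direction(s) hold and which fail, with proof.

Both directions hold.

Converse. Suppose 8 ∣ N and 11 ∣ N. Any common multiple of 8 and 11 is a multiple of their lcm; here gcd(8, 11) = 1, so lcm(8, 11) = 8·11 = 88, so 88 ∣ N.

Forward direction. If 88 ∣ N, write N = 88q. Since 88 = 11·8, N = 8·(11q), so 8 ∣ N; and since 88 = 8·11, N = 11·(8q), so 11 ∣ N.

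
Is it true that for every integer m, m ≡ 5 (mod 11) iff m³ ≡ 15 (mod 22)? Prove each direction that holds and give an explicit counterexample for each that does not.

Converse. The residues r modulo 22 with r³ ≡ 15 (mod 22) are exactly {5}, and each is ≡ 5 (mod 11).

Forward direction. This fails: take m = 16. Then 16 ≡ 5 (mod 11), but 16³ = 4096 ≡ 4 (mod 22), not 15.

(⇒) fails; (⇐) holds.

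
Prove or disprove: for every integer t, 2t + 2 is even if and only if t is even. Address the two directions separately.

(⟸) Suppose t is even. Since 2 is even, 2t is even for every t, so 2t + 2 has the same parity as 2, which is even. Hence 2t + 2 is even.

(⟹) This fails: take t = 7. Then 2t + 2 = 16, which is even, yet t = 7 is odd, not even.

Only the converse holds.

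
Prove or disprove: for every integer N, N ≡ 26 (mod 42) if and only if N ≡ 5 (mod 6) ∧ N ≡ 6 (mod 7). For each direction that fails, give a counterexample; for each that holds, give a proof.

Neither implication holds.

Forward direction. This fails: N = 26 gives 26 ≡ 26 (mod 42) but 26 ≡ 2 (mod 6), so the conjunction on the right does not hold.

Converse. This fails: N = 41 satisfies both congruences on the right (41 ≡ 5 mod 6 and 41 ≡ 6 mod 7) yet 41 ≡ 41 (mod 42), not 26.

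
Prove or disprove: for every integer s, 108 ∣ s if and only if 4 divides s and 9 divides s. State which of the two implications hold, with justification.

Forward direction. If 108 ∣ s, write s = 108q. Since 108 = 27·4, s = 4·(27q), so 4 ∣ s; and since 108 = 12·9, s = 9·(12q), so 9 ∣ s.

Converse. This fails: take s = 36. Both 4 ∣ 36 and 9 ∣ 36, yet 36 is not a multiple of 108 (since 36 = 0·108 + 36), so 108 ∤ 36.

Not equivalent: only (⇒) holds.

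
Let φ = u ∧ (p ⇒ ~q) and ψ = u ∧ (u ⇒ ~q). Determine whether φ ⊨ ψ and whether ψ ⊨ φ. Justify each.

(⟹) This fails. Under u = T, q = T, p = F, the left side is true but the right side is false.

(⟸) Assume the antecedent. If u is true, the antecedent forces (u = T, q = F, p = F) or (u = T, q = F, p = T), and u ∧ (p ⇒ ~q) holds there. If u is false, the antecedent cannot hold. Either way u ∧ (p ⇒ ~q) holds.

The forward direction fails; the converse holds.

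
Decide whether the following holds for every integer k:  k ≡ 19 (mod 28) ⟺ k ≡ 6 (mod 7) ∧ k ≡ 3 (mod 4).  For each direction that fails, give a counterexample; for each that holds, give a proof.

(⇒) fails and (⇐) fails.

(⇒) This fails: k = 19 gives 19 ≡ 19 (mod 28) but 19 ≡ 5 (mod 7), so the conjunction on the right does not hold.

(⇐) This fails: k = 27 satisfies both congruences on the right (27 ≡ 6 mod 7 and 27 ≡ 3 mod 4) yet 27 ≡ 27 (mod 28), not 19.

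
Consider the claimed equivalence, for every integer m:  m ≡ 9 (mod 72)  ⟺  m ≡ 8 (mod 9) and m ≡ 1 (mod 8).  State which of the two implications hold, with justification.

Neither direction holds.

Forward direction. This fails: m = 9 gives 9 ≡ 9 (mod 72) but 9 ≡ 0 (mod 9), so the conjunction on the right does not hold.

Converse. This fails: m = 17 satisfies both congruences on the right (17 ≡ 8 mod 9 and 17 ≡ 1 mod 8) yet 17 ≡ 17 (mod 72), not 9.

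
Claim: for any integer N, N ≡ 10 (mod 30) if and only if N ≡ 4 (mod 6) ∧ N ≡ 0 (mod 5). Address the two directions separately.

Equivalent; both directions hold.

(→) Suppose N ≡ 10 (mod 30); write N = 30j + 10. Since 6 ∣ 30, reducing mod 6 gives N ≡ 10 ≡ 4 (mod 6); since 5 ∣ 30, reducing mod 5 gives N ≡ 10 ≡ 0 (mod 5).

(←) Conversely, if N ≡ 4 (mod 6) and N ≡ 0 (mod 5), then by the Chinese remainder theorem N ≡ 10 (mod 30). This is exactly N ≡ 10 (mod 30).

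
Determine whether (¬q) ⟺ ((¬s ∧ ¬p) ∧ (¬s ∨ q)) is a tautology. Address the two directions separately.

Neither direction holds.

[⇒] This fails. Under q = F, s = T, p = F, the left side is true but the right side is false.

[⇐] This fails. Under q = T, s = F, p = F, the left side is false but the right side is true.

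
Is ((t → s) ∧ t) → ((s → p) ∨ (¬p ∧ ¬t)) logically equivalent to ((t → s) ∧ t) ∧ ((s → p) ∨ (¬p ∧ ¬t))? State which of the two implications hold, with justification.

Only the converse holds.

(→) This fails. Under t = F, p = F, s = F, the left side is true but the right side is false.

(←) Assume the antecedent. If t is true, the antecedent forces (t = T, p = T, s = T), and the consequent holds there. If t is false, the antecedent cannot hold. Either way the consequent holds.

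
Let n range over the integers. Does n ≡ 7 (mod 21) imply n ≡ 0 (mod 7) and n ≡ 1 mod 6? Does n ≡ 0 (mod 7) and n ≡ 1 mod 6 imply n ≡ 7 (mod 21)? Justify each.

Converse. If n ≡ 0 (mod 7) and n ≡ 1 (mod 6), then by the Chinese remainder theorem n ≡ 7 (mod 42). Since 7 ≡ 7 (mod 21) and 21 ∣ 42, we get n ≡ 7 (mod 21).

Forward direction. This fails: n = 28 gives 28 ≡ 7 (mod 21) but 28 ≡ 4 (mod 6), so the conjunction on the right does not hold.

The forward direction fails; the converse holds.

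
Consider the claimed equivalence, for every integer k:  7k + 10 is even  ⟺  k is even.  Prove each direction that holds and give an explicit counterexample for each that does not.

Equivalent; both directions hold.

(→) Suppose 7k + 10 is even. Since 7 is odd, 7k and k have the same parity, so 7k + 10 ≡ k + 10 (mod 2). As 10 is even, 7k + 10 is even exactly when k is even. Thus k is even.

(←) Conversely, suppose k is even; write k = 2j. Then 7k + 10 = 7·(2j) + 10 = 2·7j + 10, which is even.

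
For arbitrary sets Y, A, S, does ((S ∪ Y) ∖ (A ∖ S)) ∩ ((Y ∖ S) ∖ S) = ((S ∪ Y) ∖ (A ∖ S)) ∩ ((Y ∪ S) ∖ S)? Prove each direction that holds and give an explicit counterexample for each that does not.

Both inclusions hold.

Forward inclusion. Let x ∈ ((S ∪ Y) ∖ (A ∖ S)) ∩ ((Y ∖ S) ∖ S). Then x ∈ Y and x ∉ A, S, from which x ∈ ((S ∪ Y) ∖ (A ∖ S)) ∩ ((Y ∪ S) ∖ S).

Reverse inclusion. Let x ∈ ((S ∪ Y) ∖ (A ∖ S)) ∩ ((Y ∪ S) ∖ S). Then x ∈ Y and x ∉ A, S, from which x ∈ ((S ∪ Y) ∖ (A ∖ S)) ∩ ((Y ∖ S) ∖ S).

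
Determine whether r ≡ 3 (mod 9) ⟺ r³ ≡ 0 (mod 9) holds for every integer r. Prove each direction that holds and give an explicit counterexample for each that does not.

[⇒] Suppose r ≡ 3 (mod 9). Write r = 9j + 3. Then (9j + 3)³ = 729j³ + 729j² + 243j + 27 = 9(81j³ + 81j² + 27j + 3) + 0, so r³ ≡ 0 (mod 9).

[⇐] This fails: take r = 0. Then 0³ = 0 ≡ 0 (mod 9), yet 0 ≡ 0 (mod 9), not 3.

Not equivalent: only (⇒) holds.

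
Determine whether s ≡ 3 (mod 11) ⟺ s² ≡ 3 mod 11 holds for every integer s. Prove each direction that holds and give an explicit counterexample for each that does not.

Both directions fail.

Forward direction. This fails: take s = 3. Then 3 ≡ 3 (mod 11), but 3² = 9 ≡ 9 (mod 11), not 3.

Converse. This fails: take s = 5. Then 5² = 25 ≡ 3 (mod 11), yet 5 ≡ 5 (mod 11), not 3.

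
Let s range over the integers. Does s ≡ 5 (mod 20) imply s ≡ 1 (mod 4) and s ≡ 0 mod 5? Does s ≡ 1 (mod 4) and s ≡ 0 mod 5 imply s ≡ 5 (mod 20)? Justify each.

Both directions hold.

[⇒] Suppose s ≡ 5 (mod 20); write s = 20j + 5. Since 4 ∣ 20, reducing mod 4 gives s ≡ 5 ≡ 1 (mod 4); since 5 ∣ 20, reducing mod 5 gives s ≡ 5 ≡ 0 (mod 5).

[⇐] Conversely, if s ≡ 1 (mod 4) and s ≡ 0 (mod 5), then by the Chinese remainder theorem s ≡ 5 (mod 20). This is exactly s ≡ 5 (mod 20).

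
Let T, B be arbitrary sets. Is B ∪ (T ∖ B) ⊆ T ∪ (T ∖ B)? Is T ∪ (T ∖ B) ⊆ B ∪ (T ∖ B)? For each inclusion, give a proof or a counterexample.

(⊆) This inclusion fails. Take T = ∅, B = {1}; then 1 ∈ B ∪ (T ∖ B) but 1 ∉ T ∪ (T ∖ B).

(⊇) Let x ∈ T ∪ (T ∖ B). Then either x ∈ T and x ∉ B; or x ∈ T ∩ B. In each case x ∈ B ∪ (T ∖ B), so T ∪ (T ∖ B) ⊆ B ∪ (T ∖ B).

Only the reverse inclusion holds.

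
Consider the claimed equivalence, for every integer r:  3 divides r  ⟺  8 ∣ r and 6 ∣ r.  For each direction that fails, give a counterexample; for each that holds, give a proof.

Not equivalent: only (⇐) holds.

(⟹) This fails: take r = 3. Certainly 3 ∣ 3, but 8 ∤ 3.

(⟸) Suppose 8 ∣ r and 6 ∣ r. Any common multiple of 8 and 6 is a multiple of their lcm; here lcm(8, 6) = 8·6/gcd(8, 6) = 48/2 = 24, so 24 ∣ r. Since 3 ∣ 24, it follows that 3 ∣ r.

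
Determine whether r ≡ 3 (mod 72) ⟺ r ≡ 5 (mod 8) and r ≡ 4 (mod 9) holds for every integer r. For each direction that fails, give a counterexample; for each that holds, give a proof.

Both directions fail.

(→) This fails: r = 3 gives 3 ≡ 3 (mod 72) but 3 ≡ 3 (mod 8), so the conjunction on the right does not hold.

(←) This fails: r = 13 satisfies both congruences on the right (13 ≡ 5 mod 8 and 13 ≡ 4 mod 9) yet 13 ≡ 13 (mod 72), not 3.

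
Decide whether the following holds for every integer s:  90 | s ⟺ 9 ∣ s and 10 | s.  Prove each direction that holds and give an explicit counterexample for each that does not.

[⇐] Suppose 9 ∣ s and 10 ∣ s. Any common multiple of 9 and 10 is a multiple of their lcm; here gcd(9, 10) = 1, so lcm(9, 10) = 9·10 = 90, so 90 ∣ s.

[⇒] If 90 ∣ s, write s = 90q. Since 90 = 10·9, s = 9·(10q), so 9 ∣ s; and since 90 = 9·10, s = 10·(9q), so 10 ∣ s.

Both directions hold.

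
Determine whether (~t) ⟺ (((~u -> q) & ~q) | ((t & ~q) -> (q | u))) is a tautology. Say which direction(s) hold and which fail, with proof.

(→) Assume the antecedent. If q is true, the consequent reduces to true regardless of the other variables. If q is false, the antecedent forces (q = F, u = F, t = F) or (q = F, u = T, t = F), and the consequent holds there. Either way the consequent holds.

(←) This fails. Under q = T, u = F, t = T, the left side is false but the right side is true.

Only the forward implication holds.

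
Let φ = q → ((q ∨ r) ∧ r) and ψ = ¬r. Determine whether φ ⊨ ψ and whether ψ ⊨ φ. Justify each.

Both directions fail.

(→) This fails. Under r = T, q = F, the left side is true but the right side is false.

(←) This fails. Under r = F, q = T, the left side is false but the right side is true.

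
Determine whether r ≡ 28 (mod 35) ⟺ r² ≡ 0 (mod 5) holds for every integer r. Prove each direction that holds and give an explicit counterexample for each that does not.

Both directions fail.

(⇒) This fails: take r = 28. Then 28 ≡ 28 (mod 35), but 28² = 784 ≡ 4 (mod 5), not 0.

(⇐) This fails: take r = 0. Then 0² = 0 ≡ 0 (mod 5), yet 0 ≡ 0 (mod 35), not 28.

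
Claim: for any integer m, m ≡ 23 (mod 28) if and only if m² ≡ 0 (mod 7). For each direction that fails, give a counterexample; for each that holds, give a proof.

[⇒] This fails: take m = 23. Then 23 ≡ 23 (mod 28), but 23² = 529 ≡ 4 (mod 7), not 0.

[⇐] This fails: take m = 0. Then 0² = 0 ≡ 0 (mod 7), yet 0 ≡ 0 (mod 28), not 23.

Both directions fail.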